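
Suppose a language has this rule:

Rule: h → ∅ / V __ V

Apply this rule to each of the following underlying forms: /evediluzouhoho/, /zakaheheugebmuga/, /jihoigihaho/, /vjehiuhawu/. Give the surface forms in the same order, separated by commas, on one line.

/evediluzouhoho/: /h/ occurs between vowels /u/ and /o/, so it deletes. /h/ occurs between vowels /o/ and /o/, so it deletes. → [evediluzouoo].
/zakaheheugebmuga/: /h/ occurs between vowels /a/ and /e/, so it deletes. /h/ occurs between vowels /e/ and /e/, so it deletes. → [zakaeeugebmuga].
/jihoigihaho/: /h/ occurs between vowels /i/ and /o/, so it deletes. /h/ occurs between vowels /i/ and /a/, so it deletes. /h/ occurs between vowels /a/ and /o/, so it deletes. → [jioigiao].
/vjehiuhawu/: /h/ occurs between vowels /e/ and /i/, so it deletes. /h/ occurs between vowels /u/ and /a/, so it deletes. → [vjeiuawu].

evediluzouoo, zakaeeugebmuga, jioigiao, vjeiuawu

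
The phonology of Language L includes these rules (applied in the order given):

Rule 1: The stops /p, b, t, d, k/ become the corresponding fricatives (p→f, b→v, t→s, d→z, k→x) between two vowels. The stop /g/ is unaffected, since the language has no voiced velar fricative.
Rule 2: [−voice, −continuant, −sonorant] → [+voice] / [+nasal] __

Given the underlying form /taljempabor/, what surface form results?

taljembavor

Rule 1 (intervocalic spirantization): /b/ is a stop between vowels /a/ and /o/, so it spirantizes to the fricative [v]. /taljempabor/ → taljempavor.
Rule 2 (post-nasal voicing): /p/ is a voiceless stop immediately after the nasal /m/, so it voices to [b]. /taljempavor/ → taljembavor.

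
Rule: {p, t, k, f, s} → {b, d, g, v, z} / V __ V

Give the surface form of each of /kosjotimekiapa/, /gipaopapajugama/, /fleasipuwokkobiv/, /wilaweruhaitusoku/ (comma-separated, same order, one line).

/kosjotimekiapa/: /t/ is a voiceless obstruent between vowels /o/ and /i/, so it voices to [d]. /k/ is a voiceless obstruent between vowels /e/ and /i/, so it voices to [g]. /p/ is a voiceless obstruent between vowels /a/ and /a/, so it voices to [b]. → [kosjodimegiaba].
/gipaopapajugama/: /p/ is a voiceless obstruent between vowels /i/ and /a/, so it voices to [b]. /p/ is a voiceless obstruent between vowels /o/ and /a/, so it voices to [b]. /p/ is a voiceless obstruent between vowels /a/ and /a/, so it voices to [b]. → [gibaobabajugama].
/fleasipuwokkobiv/: /s/ is a voiceless obstruent between vowels /a/ and /i/, so it voices to [z]. /p/ is a voiceless obstruent between vowels /i/ and /u/, so it voices to [b]. → [fleazibuwokkobiv].
/wilaweruhaitusoku/: /t/ is a voiceless obstruent between vowels /i/ and /u/, so it voices to [d]. /s/ is a voiceless obstruent between vowels /u/ and /o/, so it voices to [z]. /k/ is a voiceless obstruent between vowels /o/ and /u/, so it voices to [g]. → [wilaweruhaiduzogu].

kosjodimegiaba, gibaobabajugama, fleazibuwokkobiv, wilaweruhaiduzogu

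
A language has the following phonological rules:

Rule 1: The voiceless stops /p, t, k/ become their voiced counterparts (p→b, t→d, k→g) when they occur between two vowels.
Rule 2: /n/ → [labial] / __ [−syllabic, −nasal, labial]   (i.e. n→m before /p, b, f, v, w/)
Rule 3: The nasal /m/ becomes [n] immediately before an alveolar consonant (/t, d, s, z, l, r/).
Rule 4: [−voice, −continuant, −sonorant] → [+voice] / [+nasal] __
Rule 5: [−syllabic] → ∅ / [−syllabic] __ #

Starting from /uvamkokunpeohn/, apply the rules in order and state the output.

Rule 1 (intervocalic voicing): /k/ is a voiceless stop between vowels /o/ and /u/, so it voices to [g]. /uvamkokunpeohn/ → uvamkogunpeohn.
Rule 2 (nasal place assimilation): /n/ precedes the labial consonant /p/, so it assimilates in place to [m]. /uvamkogunpeohn/ → uvamkogumpeohn.
Rule 3 (nasal place assimilation): no segment meets the environment; /uvamkogumpeohn/ is unchanged.
Rule 4 (post-nasal voicing): /k/ is a voiceless stop immediately after the nasal /m/, so it voices to [g]. /p/ is a voiceless stop immediately after the nasal /m/, so it voices to [b]. /uvamkogumpeohn/ → uvamgogumbeohn.
Rule 5 (final cluster simplification): /n/ is the second consonant of a word-final cluster /hn/, so it deletes. /uvamgogumbeohn/ → uvamgogumbeoh.

uvamgogumbeoh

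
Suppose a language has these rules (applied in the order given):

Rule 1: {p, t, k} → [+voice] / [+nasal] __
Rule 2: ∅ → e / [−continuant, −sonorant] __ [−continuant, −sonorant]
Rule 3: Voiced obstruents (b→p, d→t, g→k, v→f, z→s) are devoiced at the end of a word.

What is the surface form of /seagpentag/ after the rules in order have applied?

Rule 1 (post-nasal voicing): /t/ is a voiceless stop immediately after the nasal /n/, so it voices to [d]. /seagpentag/ → seagpendag.
Rule 2 (stop-cluster e-epenthesis): /g/ and /p/ form a stop–stop cluster, so [e] is inserted between them. /seagpendag/ → seagependag.
Rule 3 (final devoicing): /g/ is a voiced obstruent in word-final position, so it devoices to [k]. /seagependag/ → seagependak.

seagependak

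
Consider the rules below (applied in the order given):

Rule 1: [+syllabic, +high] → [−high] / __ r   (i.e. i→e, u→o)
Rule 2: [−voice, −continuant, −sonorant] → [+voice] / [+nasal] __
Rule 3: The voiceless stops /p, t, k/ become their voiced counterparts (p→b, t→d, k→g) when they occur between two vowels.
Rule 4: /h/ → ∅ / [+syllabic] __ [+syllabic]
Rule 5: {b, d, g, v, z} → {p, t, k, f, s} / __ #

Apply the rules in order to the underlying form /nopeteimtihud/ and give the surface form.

nobedeimdiut

Rule 1 (pre-rhotic lowering): no segment meets the environment; /nopeteimtihud/ is unchanged.
Rule 2 (post-nasal voicing): /t/ is a voiceless stop immediately after the nasal /m/, so it voices to [d]. /nopeteimtihud/ → nopeteimdihud.
Rule 3 (intervocalic voicing): /p/ is a voiceless stop between vowels /o/ and /e/, so it voices to [b]. /t/ is a voiceless stop between vowels /e/ and /e/, so it voices to [d]. /nopeteimdihud/ → nobedeimdihud.
Rule 4 (intervocalic h-deletion): /h/ occurs between vowels /i/ and /u/, so it deletes. /nobedeimdihud/ → nobedeimdiud.
Rule 5 (final devoicing): /d/ is a voiced obstruent in word-final position, so it devoices to [t]. /nobedeimdiud/ → nobedeimdiut.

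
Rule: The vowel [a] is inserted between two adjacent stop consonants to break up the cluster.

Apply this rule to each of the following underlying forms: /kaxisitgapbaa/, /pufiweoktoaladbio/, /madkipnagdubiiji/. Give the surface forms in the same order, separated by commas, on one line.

kaxisitagapabaa, pufiweokatoaladabio, madakipnagadubiiji

/kaxisitgapbaa/: /t/ and /g/ form a stop–stop cluster, so [a] is inserted between them. /p/ and /b/ form a stop–stop cluster, so [a] is inserted between them. → [kaxisitagapabaa].
/pufiweoktoaladbio/: /k/ and /t/ form a stop–stop cluster, so [a] is inserted between them. /d/ and /b/ form a stop–stop cluster, so [a] is inserted between them. → [pufiweokatoaladabio].
/madkipnagdubiiji/: /d/ and /k/ form a stop–stop cluster, so [a] is inserted between them. /g/ and /d/ form a stop–stop cluster, so [a] is inserted between them. → [madakipnagadubiiji].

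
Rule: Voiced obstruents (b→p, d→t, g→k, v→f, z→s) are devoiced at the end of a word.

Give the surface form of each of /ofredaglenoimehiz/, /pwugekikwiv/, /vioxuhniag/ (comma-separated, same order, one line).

ofredaglenoimehis, pwugekikwif, vioxuhniak

/ofredaglenoimehiz/: /z/ is a voiced obstruent in word-final position, so it devoices to [s]. → [ofredaglenoimehis].
/pwugekikwiv/: /v/ is a voiced obstruent in word-final position, so it devoices to [f]. → [pwugekikwif].
/vioxuhniag/: /g/ is a voiced obstruent in word-final position, so it devoices to [k]. → [vioxuhniak].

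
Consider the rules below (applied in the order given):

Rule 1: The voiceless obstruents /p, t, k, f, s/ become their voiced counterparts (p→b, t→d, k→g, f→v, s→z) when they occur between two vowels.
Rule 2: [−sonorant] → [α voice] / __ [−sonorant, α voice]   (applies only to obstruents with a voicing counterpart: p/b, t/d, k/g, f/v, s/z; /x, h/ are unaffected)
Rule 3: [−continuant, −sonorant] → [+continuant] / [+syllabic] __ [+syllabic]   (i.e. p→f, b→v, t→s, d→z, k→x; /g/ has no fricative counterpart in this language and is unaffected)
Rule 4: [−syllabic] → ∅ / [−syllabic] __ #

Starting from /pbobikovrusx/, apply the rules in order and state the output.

bbovigovrus

Rule 1 (intervocalic voicing): /k/ is a voiceless obstruent between vowels /i/ and /o/, so it voices to [g]. /pbobikovrusx/ → pbobigovrusx.
Rule 2 (regressive voicing assimilation): /p/ precedes the voiced obstruent /b/, so it voices to [b] by assimilation. /pbobigovrusx/ → bbobigovrusx.
Rule 3 (intervocalic spirantization): /b/ is a stop between vowels /o/ and /i/, so it spirantizes to the fricative [v]. /bbobigovrusx/ → bbovigovrusx.
Rule 4 (final cluster simplification): /x/ is the second consonant of a word-final cluster /sx/, so it deletes. /bbovigovrusx/ → bbovigovrus.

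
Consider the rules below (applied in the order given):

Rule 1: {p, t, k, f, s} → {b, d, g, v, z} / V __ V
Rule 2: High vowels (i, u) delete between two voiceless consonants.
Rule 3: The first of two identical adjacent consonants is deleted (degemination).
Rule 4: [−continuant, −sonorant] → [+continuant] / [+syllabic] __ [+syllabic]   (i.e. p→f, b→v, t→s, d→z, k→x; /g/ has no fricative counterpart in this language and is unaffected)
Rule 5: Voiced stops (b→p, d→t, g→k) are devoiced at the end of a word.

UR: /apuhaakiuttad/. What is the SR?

Rule 1 (intervocalic voicing): /p/ is a voiceless obstruent between vowels /a/ and /u/, so it voices to [b]. /k/ is a voiceless obstruent between vowels /a/ and /i/, so it voices to [g]. /apuhaakiuttad/ → abuhaagiuttad.
Rule 2 (high vowel syncope): no segment meets the environment; /abuhaagiuttad/ is unchanged.
Rule 3 (degemination): /tt/ is a geminate; the first /t/ deletes. /abuhaagiuttad/ → abuhaagiutad.
Rule 4 (intervocalic spirantization): /b/ is a stop between vowels /a/ and /u/, so it spirantizes to the fricative [v]. /t/ is a stop between vowels /u/ and /a/, so it spirantizes to the fricative [s]. /abuhaagiutad/ → avuhaagiusad.
Rule 5 (final devoicing): /d/ is a voiced stop in word-final position, so it devoices to [t]. /avuhaagiusad/ → avuhaagiusat.

avuhaagiusat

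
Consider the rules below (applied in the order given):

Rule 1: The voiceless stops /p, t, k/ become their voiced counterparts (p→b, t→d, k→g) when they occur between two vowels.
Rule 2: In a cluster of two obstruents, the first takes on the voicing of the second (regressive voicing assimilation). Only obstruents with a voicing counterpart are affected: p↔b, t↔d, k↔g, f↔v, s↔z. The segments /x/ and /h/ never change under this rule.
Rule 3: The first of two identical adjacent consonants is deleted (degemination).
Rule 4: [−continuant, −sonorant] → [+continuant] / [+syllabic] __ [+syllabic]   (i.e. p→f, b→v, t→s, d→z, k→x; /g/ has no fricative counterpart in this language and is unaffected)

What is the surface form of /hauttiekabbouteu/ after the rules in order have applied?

Rule 1 (intervocalic voicing): /k/ is a voiceless stop between vowels /e/ and /a/, so it voices to [g]. /t/ is a voiceless stop between vowels /u/ and /e/, so it voices to [d]. /hauttiekabbouteu/ → hauttiegabboudeu.
Rule 2 (regressive voicing assimilation): no segment meets the environment; /hauttiegabboudeu/ is unchanged.
Rule 3 (degemination): /tt/ is a geminate; the first /t/ deletes. /bb/ is a geminate; the first /b/ deletes. /hauttiegabboudeu/ → hautiegaboudeu.
Rule 4 (intervocalic spirantization): /t/ is a stop between vowels /u/ and /i/, so it spirantizes to the fricative [s]. /b/ is a stop between vowels /a/ and /o/, so it spirantizes to the fricative [v]. /d/ is a stop between vowels /u/ and /e/, so it spirantizes to the fricative [z]. /hautiegaboudeu/ → hausiegavouzeu.

hausiegavouzeu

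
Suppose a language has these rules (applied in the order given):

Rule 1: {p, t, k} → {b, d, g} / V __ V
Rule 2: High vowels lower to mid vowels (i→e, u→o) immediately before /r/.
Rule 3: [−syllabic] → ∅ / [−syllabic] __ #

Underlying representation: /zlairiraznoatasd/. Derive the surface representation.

Rule 1 (intervocalic voicing): /t/ is a voiceless stop between vowels /a/ and /a/, so it voices to [d]. /zlairiraznoatasd/ → zlairiraznoadasd.
Rule 2 (pre-rhotic lowering): /i/ is a high vowel immediately before /r/, so it lowers to [e]. /i/ is a high vowel immediately before /r/, so it lowers to [e]. /zlairiraznoadasd/ → zlaereraznoadasd.
Rule 3 (final cluster simplification): /d/ is the second consonant of a word-final cluster /sd/, so it deletes. /zlaereraznoadasd/ → zlaereraznoadas.

zlaereraznoadas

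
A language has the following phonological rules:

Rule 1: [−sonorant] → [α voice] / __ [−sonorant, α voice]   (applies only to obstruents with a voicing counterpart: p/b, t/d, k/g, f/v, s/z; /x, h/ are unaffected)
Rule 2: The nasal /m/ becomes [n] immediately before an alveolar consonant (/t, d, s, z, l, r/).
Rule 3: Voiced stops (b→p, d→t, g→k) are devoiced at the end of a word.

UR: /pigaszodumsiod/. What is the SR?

pigazzodunsiot

Rule 1 (regressive voicing assimilation): /s/ precedes the voiced obstruent /z/, so it voices to [z] by assimilation. /pigaszodumsiod/ → pigazzodumsiod.
Rule 2 (nasal place assimilation): /m/ precedes the alveolar consonant /s/, so it assimilates in place to [n]. /pigazzodumsiod/ → pigazzodunsiod.
Rule 3 (final devoicing): /d/ is a voiced stop in word-final position, so it devoices to [t]. /pigazzodunsiod/ → pigazzodunsiot.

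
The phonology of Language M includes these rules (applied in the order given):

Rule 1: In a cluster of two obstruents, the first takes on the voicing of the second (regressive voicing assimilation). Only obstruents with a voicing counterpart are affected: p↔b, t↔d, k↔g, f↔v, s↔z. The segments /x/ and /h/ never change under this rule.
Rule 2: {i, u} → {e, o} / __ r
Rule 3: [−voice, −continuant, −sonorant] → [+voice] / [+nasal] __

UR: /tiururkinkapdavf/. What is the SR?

Rule 1 (regressive voicing assimilation): /p/ precedes the voiced obstruent /d/, so it voices to [b] by assimilation. /v/ precedes the voiceless obstruent /f/, so it devoices to [f] by assimilation. /tiururkinkapdavf/ → tiururkinkabdaff.
Rule 2 (pre-rhotic lowering): /u/ is a high vowel immediately before /r/, so it lowers to [o]. /u/ is a high vowel immediately before /r/, so it lowers to [o]. /tiururkinkabdaff/ → tiororkinkabdaff.
Rule 3 (post-nasal voicing): /k/ is a voiceless stop immediately after the nasal /n/, so it voices to [g]. /tiororkinkabdaff/ → tiororkingabdaff.

tiororkingabdaff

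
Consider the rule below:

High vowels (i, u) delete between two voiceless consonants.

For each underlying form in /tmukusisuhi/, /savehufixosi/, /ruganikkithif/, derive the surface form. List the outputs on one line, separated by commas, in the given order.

tmuksshi, savehfxosi, ruganikkthf

/tmukusisuhi/: /u/ is a high vowel flanked by voiceless consonants /k/ and /s/, so it deletes. /i/ is a high vowel flanked by voiceless consonants /s/ and /s/, so it deletes. /u/ is a high vowel flanked by voiceless consonants /s/ and /h/, so it deletes. → [tmuksshi].
/savehufixosi/: /u/ is a high vowel flanked by voiceless consonants /h/ and /f/, so it deletes. /i/ is a high vowel flanked by voiceless consonants /f/ and /x/, so it deletes. → [savehfxosi].
/ruganikkithif/: /i/ is a high vowel flanked by voiceless consonants /k/ and /t/, so it deletes. /i/ is a high vowel flanked by voiceless consonants /h/ and /f/, so it deletes. → [ruganikkthf].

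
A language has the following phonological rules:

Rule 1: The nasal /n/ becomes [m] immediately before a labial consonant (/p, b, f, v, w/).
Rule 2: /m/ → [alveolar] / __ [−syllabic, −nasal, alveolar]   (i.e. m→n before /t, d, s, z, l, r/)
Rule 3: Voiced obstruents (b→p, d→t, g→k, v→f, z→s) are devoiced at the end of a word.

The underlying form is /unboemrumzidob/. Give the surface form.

Rule 1 (nasal place assimilation): /n/ precedes the labial consonant /b/, so it assimilates in place to [m]. /unboemrumzidob/ → umboemrumzidob.
Rule 2 (nasal place assimilation): /m/ precedes the alveolar consonant /r/, so it assimilates in place to [n]. /m/ precedes the alveolar consonant /z/, so it assimilates in place to [n]. /umboemrumzidob/ → umboenrunzidob.
Rule 3 (final devoicing): /b/ is a voiced obstruent in word-final position, so it devoices to [p]. /umboenrunzidob/ → umboenrunzidop.

umboenrunzidop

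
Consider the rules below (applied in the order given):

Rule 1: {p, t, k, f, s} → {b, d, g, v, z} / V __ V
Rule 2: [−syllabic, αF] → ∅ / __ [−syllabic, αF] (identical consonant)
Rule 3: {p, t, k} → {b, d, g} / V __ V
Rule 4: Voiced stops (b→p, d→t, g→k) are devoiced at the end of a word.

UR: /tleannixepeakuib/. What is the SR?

tleanixebeaguip

Rule 1 (intervocalic voicing): /p/ is a voiceless obstruent between vowels /e/ and /e/, so it voices to [b]. /k/ is a voiceless obstruent between vowels /a/ and /u/, so it voices to [g]. /tleannixepeakuib/ → tleannixebeaguib.
Rule 2 (degemination): /nn/ is a geminate; the first /n/ deletes. /tleannixebeaguib/ → tleanixebeaguib.
Rule 3 (intervocalic voicing): no segment meets the environment; /tleanixebeaguib/ is unchanged.
Rule 4 (final devoicing): /b/ is a voiced stop in word-final position, so it devoices to [p]. /tleanixebeaguib/ → tleanixebeaguip.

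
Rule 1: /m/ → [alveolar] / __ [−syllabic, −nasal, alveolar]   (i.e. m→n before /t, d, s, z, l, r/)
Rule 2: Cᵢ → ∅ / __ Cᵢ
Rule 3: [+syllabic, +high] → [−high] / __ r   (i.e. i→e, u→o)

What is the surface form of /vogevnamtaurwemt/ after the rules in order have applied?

vogevnantaorwent

Rule 1 (nasal place assimilation): /m/ precedes the alveolar consonant /t/, so it assimilates in place to [n]. /m/ precedes the alveolar consonant /t/, so it assimilates in place to [n]. /vogevnamtaurwemt/ → vogevnantaurwent.
Rule 2 (degemination): no segment meets the environment; /vogevnantaurwent/ is unchanged.
Rule 3 (pre-rhotic lowering): /u/ is a high vowel immediately before /r/, so it lowers to [o]. /vogevnantaurwent/ → vogevnantaorwent.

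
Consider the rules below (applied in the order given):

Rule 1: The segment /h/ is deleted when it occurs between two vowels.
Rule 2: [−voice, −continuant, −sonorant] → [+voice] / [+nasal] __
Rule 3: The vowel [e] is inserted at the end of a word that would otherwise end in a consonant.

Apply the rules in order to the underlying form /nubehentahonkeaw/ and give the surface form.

Rule 1 (intervocalic h-deletion): /h/ occurs between vowels /e/ and /e/, so it deletes. /h/ occurs between vowels /a/ and /o/, so it deletes. /nubehentahonkeaw/ → nubeentaonkeaw.
Rule 2 (post-nasal voicing): /t/ is a voiceless stop immediately after the nasal /n/, so it voices to [d]. /k/ is a voiceless stop immediately after the nasal /n/, so it voices to [g]. /nubeentaonkeaw/ → nubeendaongeaw.
Rule 3 (final e-epenthesis): the form ends in the consonant /w/, so [e] is inserted word-finally. /nubeendaongeaw/ → nubeendaongeawe.

nubeendaongeawe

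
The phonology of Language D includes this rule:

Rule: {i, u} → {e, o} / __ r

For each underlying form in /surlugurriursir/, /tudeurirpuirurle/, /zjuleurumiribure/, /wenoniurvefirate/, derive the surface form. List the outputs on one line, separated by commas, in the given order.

sorlugorriorser, tudeorerpuerorle, zjuleorumeribore, wenoniorveferate

/surlugurriursir/: /u/ is a high vowel immediately before /r/, so it lowers to [o]. /u/ is a high vowel immediately before /r/, so it lowers to [o]. /u/ is a high vowel immediately before /r/, so it lowers to [o]. /i/ is a high vowel immediately before /r/, so it lowers to [e]. → [sorlugorriorser].
/tudeurirpuirurle/: /u/ is a high vowel immediately before /r/, so it lowers to [o]. /i/ is a high vowel immediately before /r/, so it lowers to [e]. /i/ is a high vowel immediately before /r/, so it lowers to [e]. /u/ is a high vowel immediately before /r/, so it lowers to [o]. → [tudeorerpuerorle].
/zjuleurumiribure/: /u/ is a high vowel immediately before /r/, so it lowers to [o]. /i/ is a high vowel immediately before /r/, so it lowers to [e]. /u/ is a high vowel immediately before /r/, so it lowers to [o]. → [zjuleorumeribore].
/wenoniurvefirate/: /u/ is a high vowel immediately before /r/, so it lowers to [o]. /i/ is a high vowel immediately before /r/, so it lowers to [e]. → [wenoniorveferate].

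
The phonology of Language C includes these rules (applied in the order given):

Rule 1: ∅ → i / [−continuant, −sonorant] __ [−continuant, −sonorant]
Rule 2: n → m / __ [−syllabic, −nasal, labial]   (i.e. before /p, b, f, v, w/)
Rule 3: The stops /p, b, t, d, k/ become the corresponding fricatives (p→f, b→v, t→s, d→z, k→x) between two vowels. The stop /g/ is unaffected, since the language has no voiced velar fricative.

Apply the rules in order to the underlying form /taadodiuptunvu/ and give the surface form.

Rule 1 (stop-cluster i-epenthesis): /p/ and /t/ form a stop–stop cluster, so [i] is inserted between them. /taadodiuptunvu/ → taadodiupitunvu.
Rule 2 (nasal place assimilation): /n/ precedes the labial consonant /v/, so it assimilates in place to [m]. /taadodiupitunvu/ → taadodiupitumvu.
Rule 3 (intervocalic spirantization): /d/ is a stop between vowels /a/ and /o/, so it spirantizes to the fricative [z]. /d/ is a stop between vowels /o/ and /i/, so it spirantizes to the fricative [z]. /p/ is a stop between vowels /u/ and /i/, so it spirantizes to the fricative [f]. /t/ is a stop between vowels /i/ and /u/, so it spirantizes to the fricative [s]. /taadodiupitumvu/ → taazoziufisumvu.

taazoziufisumvu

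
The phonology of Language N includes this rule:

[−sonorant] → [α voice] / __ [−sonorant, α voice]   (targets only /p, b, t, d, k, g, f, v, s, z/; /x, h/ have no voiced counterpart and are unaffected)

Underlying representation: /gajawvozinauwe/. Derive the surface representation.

gajawvozinauwe

No segment of /gajawvozinauwe/ meets the structural description of the rule, so the form surfaces unchanged.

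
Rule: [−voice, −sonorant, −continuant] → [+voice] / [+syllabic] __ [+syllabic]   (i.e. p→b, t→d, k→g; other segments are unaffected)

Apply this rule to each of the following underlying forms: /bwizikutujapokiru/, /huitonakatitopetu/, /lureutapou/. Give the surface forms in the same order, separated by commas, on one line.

bwizigudujabogiru, huidonagadidobedu, lureudabou

/bwizikutujapokiru/: /k/ is a voiceless stop between vowels /i/ and /u/, so it voices to [g]. /t/ is a voiceless stop between vowels /u/ and /u/, so it voices to [d]. /p/ is a voiceless stop between vowels /a/ and /o/, so it voices to [b]. /k/ is a voiceless stop between vowels /o/ and /i/, so it voices to [g]. → [bwizigudujabogiru].
/huitonakatitopetu/: /t/ is a voiceless stop between vowels /i/ and /o/, so it voices to [d]. /k/ is a voiceless stop between vowels /a/ and /a/, so it voices to [g]. /t/ is a voiceless stop between vowels /a/ and /i/, so it voices to [d]. /t/ is a voiceless stop between vowels /i/ and /o/, so it voices to [d]. /p/ is a voiceless stop between vowels /o/ and /e/, so it voices to [b]. /t/ is a voiceless stop between vowels /e/ and /u/, so it voices to [d]. → [huidonagadidobedu].
/lureutapou/: /t/ is a voiceless stop between vowels /u/ and /a/, so it voices to [d]. /p/ is a voiceless stop between vowels /a/ and /o/, so it voices to [b]. → [lureudabou].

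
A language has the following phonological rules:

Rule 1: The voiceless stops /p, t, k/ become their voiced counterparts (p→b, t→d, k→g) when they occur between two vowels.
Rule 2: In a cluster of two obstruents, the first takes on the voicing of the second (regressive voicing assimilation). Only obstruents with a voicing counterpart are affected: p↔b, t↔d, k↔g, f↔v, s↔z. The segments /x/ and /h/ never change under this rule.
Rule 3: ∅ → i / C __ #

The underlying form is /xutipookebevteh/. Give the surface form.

xudiboogebeftehi

Rule 1 (intervocalic voicing): /t/ is a voiceless stop between vowels /u/ and /i/, so it voices to [d]. /p/ is a voiceless stop between vowels /i/ and /o/, so it voices to [b]. /k/ is a voiceless stop between vowels /o/ and /e/, so it voices to [g]. /xutipookebevteh/ → xudiboogebevteh.
Rule 2 (regressive voicing assimilation): /v/ precedes the voiceless obstruent /t/, so it devoices to [f] by assimilation. /xudiboogebevteh/ → xudiboogebefteh.
Rule 3 (final i-epenthesis): the form ends in the consonant /h/, so [i] is inserted word-finally. /xudiboogebefteh/ → xudiboogebeftehi.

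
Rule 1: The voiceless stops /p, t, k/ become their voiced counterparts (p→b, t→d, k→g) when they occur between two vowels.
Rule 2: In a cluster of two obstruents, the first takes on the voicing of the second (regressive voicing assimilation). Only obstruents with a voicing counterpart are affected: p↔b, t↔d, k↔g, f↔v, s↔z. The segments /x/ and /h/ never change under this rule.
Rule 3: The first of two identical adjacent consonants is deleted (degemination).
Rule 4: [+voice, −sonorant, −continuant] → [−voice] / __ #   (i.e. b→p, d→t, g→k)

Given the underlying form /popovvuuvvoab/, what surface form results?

pobovuuvoap

Rule 1 (intervocalic voicing): /p/ is a voiceless stop between vowels /o/ and /o/, so it voices to [b]. /popovvuuvvoab/ → pobovvuuvvoab.
Rule 2 (regressive voicing assimilation): no segment meets the environment; /pobovvuuvvoab/ is unchanged.
Rule 3 (degemination): /vv/ is a geminate; the first /v/ deletes. /vv/ is a geminate; the first /v/ deletes. /pobovvuuvvoab/ → pobovuuvoab.
Rule 4 (final devoicing): /b/ is a voiced stop in word-final position, so it devoices to [p]. /pobovuuvoab/ → pobovuuvoap.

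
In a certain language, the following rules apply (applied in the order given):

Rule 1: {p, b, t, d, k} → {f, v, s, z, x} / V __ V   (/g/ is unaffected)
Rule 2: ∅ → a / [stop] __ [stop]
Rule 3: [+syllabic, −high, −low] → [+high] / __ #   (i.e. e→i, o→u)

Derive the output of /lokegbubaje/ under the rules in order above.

loxegabuvaji

Rule 1 (intervocalic spirantization): /k/ is a stop between vowels /o/ and /e/, so it spirantizes to the fricative [x]. /b/ is a stop between vowels /u/ and /a/, so it spirantizes to the fricative [v]. /lokegbubaje/ → loxegbuvaje.
Rule 2 (stop-cluster a-epenthesis): /g/ and /b/ form a stop–stop cluster, so [a] is inserted between them. /loxegbuvaje/ → loxegabuvaje.
Rule 3 (final vowel raising): /e/ is a mid vowel in word-final position, so it raises to [i]. /loxegabuvaje/ → loxegabuvaji.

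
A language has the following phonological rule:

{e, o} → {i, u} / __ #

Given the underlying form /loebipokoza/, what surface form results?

loebipokoza

No segment of /loebipokoza/ meets the structural description of the rule, so the form surfaces unchanged.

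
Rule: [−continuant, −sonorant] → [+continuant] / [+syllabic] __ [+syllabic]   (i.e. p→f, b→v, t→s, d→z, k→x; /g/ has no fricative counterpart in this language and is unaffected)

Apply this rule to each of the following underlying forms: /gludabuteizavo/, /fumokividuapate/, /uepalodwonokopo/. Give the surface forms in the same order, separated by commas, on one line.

/gludabuteizavo/: /d/ is a stop between vowels /u/ and /a/, so it spirantizes to the fricative [z]. /b/ is a stop between vowels /a/ and /u/, so it spirantizes to the fricative [v]. /t/ is a stop between vowels /u/ and /e/, so it spirantizes to the fricative [s]. → [gluzavuseizavo].
/fumokividuapate/: /k/ is a stop between vowels /o/ and /i/, so it spirantizes to the fricative [x]. /d/ is a stop between vowels /i/ and /u/, so it spirantizes to the fricative [z]. /p/ is a stop between vowels /a/ and /a/, so it spirantizes to the fricative [f]. /t/ is a stop between vowels /a/ and /e/, so it spirantizes to the fricative [s]. → [fumoxivizuafase].
/uepalodwonokopo/: /p/ is a stop between vowels /e/ and /a/, so it spirantizes to the fricative [f]. /k/ is a stop between vowels /o/ and /o/, so it spirantizes to the fricative [x]. /p/ is a stop between vowels /o/ and /o/, so it spirantizes to the fricative [f]. → [uefalodwonoxofo].

gluzavuseizavo, fumoxivizuafase, uefalodwonoxofo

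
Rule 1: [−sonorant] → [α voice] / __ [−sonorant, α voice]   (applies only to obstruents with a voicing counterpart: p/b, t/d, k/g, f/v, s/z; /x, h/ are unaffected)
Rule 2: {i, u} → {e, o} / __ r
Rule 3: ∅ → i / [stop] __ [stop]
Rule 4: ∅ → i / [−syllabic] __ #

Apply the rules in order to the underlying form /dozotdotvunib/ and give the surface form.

dozodidodvunibi

Rule 1 (regressive voicing assimilation): /t/ precedes the voiced obstruent /d/, so it voices to [d] by assimilation. /t/ precedes the voiced obstruent /v/, so it voices to [d] by assimilation. /dozotdotvunib/ → dozoddodvunib.
Rule 2 (pre-rhotic lowering): no segment meets the environment; /dozoddodvunib/ is unchanged.
Rule 3 (stop-cluster i-epenthesis): /d/ and /d/ form a stop–stop cluster, so [i] is inserted between them. /dozoddodvunib/ → dozodidodvunib.
Rule 4 (final i-epenthesis): the form ends in the consonant /b/, so [i] is inserted word-finally. /dozodidodvunib/ → dozodidodvunibi.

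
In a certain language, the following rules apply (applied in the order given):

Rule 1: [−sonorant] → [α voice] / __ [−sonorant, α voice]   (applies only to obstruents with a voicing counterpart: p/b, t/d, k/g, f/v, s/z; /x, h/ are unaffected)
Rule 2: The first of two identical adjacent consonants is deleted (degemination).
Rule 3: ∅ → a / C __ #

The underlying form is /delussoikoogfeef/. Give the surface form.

Rule 1 (regressive voicing assimilation): /g/ precedes the voiceless obstruent /f/, so it devoices to [k] by assimilation. /delussoikoogfeef/ → delussoikookfeef.
Rule 2 (degemination): /ss/ is a geminate; the first /s/ deletes. /delussoikookfeef/ → delusoikookfeef.
Rule 3 (final a-epenthesis): the form ends in the consonant /f/, so [a] is inserted word-finally. /delusoikookfeef/ → delusoikookfeefa.

delusoikookfeefa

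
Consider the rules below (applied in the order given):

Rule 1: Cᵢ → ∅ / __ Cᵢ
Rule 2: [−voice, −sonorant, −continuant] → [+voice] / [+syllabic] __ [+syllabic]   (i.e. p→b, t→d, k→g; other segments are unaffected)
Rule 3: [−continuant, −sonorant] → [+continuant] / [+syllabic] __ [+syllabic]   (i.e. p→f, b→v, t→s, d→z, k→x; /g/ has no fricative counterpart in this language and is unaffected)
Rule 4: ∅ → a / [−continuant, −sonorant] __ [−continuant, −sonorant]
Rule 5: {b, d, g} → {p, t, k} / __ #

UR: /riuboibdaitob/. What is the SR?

riuvoibadaizop

Rule 1 (degemination): no segment meets the environment; /riuboibdaitob/ is unchanged.
Rule 2 (intervocalic voicing): /t/ is a voiceless stop between vowels /i/ and /o/, so it voices to [d]. /riuboibdaitob/ → riuboibdaidob.
Rule 3 (intervocalic spirantization): /b/ is a stop between vowels /u/ and /o/, so it spirantizes to the fricative [v]. /d/ is a stop between vowels /i/ and /o/, so it spirantizes to the fricative [z]. /riuboibdaidob/ → riuvoibdaizob.
Rule 4 (stop-cluster a-epenthesis): /b/ and /d/ form a stop–stop cluster, so [a] is inserted between them. /riuvoibdaizob/ → riuvoibadaizob.
Rule 5 (final devoicing): /b/ is a voiced stop in word-final position, so it devoices to [p]. /riuvoibadaizob/ → riuvoibadaizop.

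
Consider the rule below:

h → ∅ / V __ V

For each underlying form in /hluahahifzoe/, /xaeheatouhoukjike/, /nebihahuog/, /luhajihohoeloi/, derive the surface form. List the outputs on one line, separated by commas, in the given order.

/hluahahifzoe/: /h/ occurs between vowels /a/ and /a/, so it deletes. /h/ occurs between vowels /a/ and /i/, so it deletes. → [hluaaifzoe].
/xaeheatouhoukjike/: /h/ occurs between vowels /e/ and /e/, so it deletes. /h/ occurs between vowels /u/ and /o/, so it deletes. → [xaeeatououkjike].
/nebihahuog/: /h/ occurs between vowels /i/ and /a/, so it deletes. /h/ occurs between vowels /a/ and /u/, so it deletes. → [nebiauog].
/luhajihohoeloi/: /h/ occurs between vowels /u/ and /a/, so it deletes. /h/ occurs between vowels /i/ and /o/, so it deletes. /h/ occurs between vowels /o/ and /o/, so it deletes. → [luajiooeloi].

hluaaifzoe, xaeeatououkjike, nebiauog, luajiooeloi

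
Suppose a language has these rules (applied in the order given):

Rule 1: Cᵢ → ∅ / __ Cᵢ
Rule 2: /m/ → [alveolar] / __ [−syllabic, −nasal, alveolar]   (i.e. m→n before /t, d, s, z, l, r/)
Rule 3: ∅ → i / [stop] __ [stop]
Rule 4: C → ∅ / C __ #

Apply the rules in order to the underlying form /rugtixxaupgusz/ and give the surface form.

rugitixaupigus

Rule 1 (degemination): /xx/ is a geminate; the first /x/ deletes. /rugtixxaupgusz/ → rugtixaupgusz.
Rule 2 (nasal place assimilation): no segment meets the environment; /rugtixaupgusz/ is unchanged.
Rule 3 (stop-cluster i-epenthesis): /g/ and /t/ form a stop–stop cluster, so [i] is inserted between them. /p/ and /g/ form a stop–stop cluster, so [i] is inserted between them. /rugtixaupgusz/ → rugitixaupigusz.
Rule 4 (final cluster simplification): /z/ is the second consonant of a word-final cluster /sz/, so it deletes. /rugitixaupigusz/ → rugitixaupigus.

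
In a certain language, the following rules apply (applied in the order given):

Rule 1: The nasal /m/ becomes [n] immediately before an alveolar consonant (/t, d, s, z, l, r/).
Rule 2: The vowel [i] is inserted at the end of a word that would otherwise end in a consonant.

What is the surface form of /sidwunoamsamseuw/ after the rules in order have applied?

sidwunoansanseuwi

Rule 1 (nasal place assimilation): /m/ precedes the alveolar consonant /s/, so it assimilates in place to [n]. /m/ precedes the alveolar consonant /s/, so it assimilates in place to [n]. /sidwunoamsamseuw/ → sidwunoansanseuw.
Rule 2 (final i-epenthesis): the form ends in the consonant /w/, so [i] is inserted word-finally. /sidwunoansanseuw/ → sidwunoansanseuwi.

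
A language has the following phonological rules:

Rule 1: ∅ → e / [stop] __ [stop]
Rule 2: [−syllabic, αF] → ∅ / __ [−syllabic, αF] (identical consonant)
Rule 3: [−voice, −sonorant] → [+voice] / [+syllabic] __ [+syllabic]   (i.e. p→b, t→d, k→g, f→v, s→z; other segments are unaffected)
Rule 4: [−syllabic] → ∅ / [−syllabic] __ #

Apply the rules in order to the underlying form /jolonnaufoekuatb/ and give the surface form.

jolonauvoeguadeb

Rule 1 (stop-cluster e-epenthesis): /t/ and /b/ form a stop–stop cluster, so [e] is inserted between them. /jolonnaufoekuatb/ → jolonnaufoekuateb.
Rule 2 (degemination): /nn/ is a geminate; the first /n/ deletes. /jolonnaufoekuateb/ → jolonaufoekuateb.
Rule 3 (intervocalic voicing): /f/ is a voiceless obstruent between vowels /u/ and /o/, so it voices to [v]. /k/ is a voiceless obstruent between vowels /e/ and /u/, so it voices to [g]. /t/ is a voiceless obstruent between vowels /a/ and /e/, so it voices to [d]. /jolonaufoekuateb/ → jolonauvoeguadeb.
Rule 4 (final cluster simplification): no segment meets the environment; /jolonauvoeguadeb/ is unchanged.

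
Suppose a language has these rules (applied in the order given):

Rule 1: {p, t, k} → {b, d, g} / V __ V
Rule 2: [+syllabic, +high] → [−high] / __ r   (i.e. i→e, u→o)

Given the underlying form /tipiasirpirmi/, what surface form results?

tibiaserpermi

Rule 1 (intervocalic voicing): /p/ is a voiceless stop between vowels /i/ and /i/, so it voices to [b]. /tipiasirpirmi/ → tibiasirpirmi.
Rule 2 (pre-rhotic lowering): /i/ is a high vowel immediately before /r/, so it lowers to [e]. /i/ is a high vowel immediately before /r/, so it lowers to [e]. /tibiasirpirmi/ → tibiaserpermi.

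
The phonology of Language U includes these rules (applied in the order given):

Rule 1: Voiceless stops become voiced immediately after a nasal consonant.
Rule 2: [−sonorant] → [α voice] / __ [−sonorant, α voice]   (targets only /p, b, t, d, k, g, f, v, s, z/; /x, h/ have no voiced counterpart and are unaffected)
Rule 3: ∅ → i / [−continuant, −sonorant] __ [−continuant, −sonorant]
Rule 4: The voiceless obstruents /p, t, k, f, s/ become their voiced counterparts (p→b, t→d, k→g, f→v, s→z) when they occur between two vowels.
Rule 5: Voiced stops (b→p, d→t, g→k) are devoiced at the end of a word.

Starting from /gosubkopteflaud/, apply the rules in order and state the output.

gozubigobideflaut

Rule 1 (post-nasal voicing): no segment meets the environment; /gosubkopteflaud/ is unchanged.
Rule 2 (regressive voicing assimilation): /b/ precedes the voiceless obstruent /k/, so it devoices to [p] by assimilation. /gosubkopteflaud/ → gosupkopteflaud.
Rule 3 (stop-cluster i-epenthesis): /p/ and /k/ form a stop–stop cluster, so [i] is inserted between them. /p/ and /t/ form a stop–stop cluster, so [i] is inserted between them. /gosupkopteflaud/ → gosupikopiteflaud.
Rule 4 (intervocalic voicing): /s/ is a voiceless obstruent between vowels /o/ and /u/, so it voices to [z]. /p/ is a voiceless obstruent between vowels /u/ and /i/, so it voices to [b]. /k/ is a voiceless obstruent between vowels /i/ and /o/, so it voices to [g]. /p/ is a voiceless obstruent between vowels /o/ and /i/, so it voices to [b]. /t/ is a voiceless obstruent between vowels /i/ and /e/, so it voices to [d]. /gosupikopiteflaud/ → gozubigobideflaud.
Rule 5 (final devoicing): /d/ is a voiced stop in word-final position, so it devoices to [t]. /gozubigobideflaud/ → gozubigobideflaut.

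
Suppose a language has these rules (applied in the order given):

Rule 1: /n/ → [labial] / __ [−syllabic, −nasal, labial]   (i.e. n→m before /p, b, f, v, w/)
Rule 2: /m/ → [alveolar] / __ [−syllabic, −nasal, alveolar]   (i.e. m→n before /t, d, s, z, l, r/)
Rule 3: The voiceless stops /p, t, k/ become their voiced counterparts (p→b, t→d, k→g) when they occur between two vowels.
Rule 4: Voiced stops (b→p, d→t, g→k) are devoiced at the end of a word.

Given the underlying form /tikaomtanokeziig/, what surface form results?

tigaontanogeziik

Rule 1 (nasal place assimilation): no segment meets the environment; /tikaomtanokeziig/ is unchanged.
Rule 2 (nasal place assimilation): /m/ precedes the alveolar consonant /t/, so it assimilates in place to [n]. /tikaomtanokeziig/ → tikaontanokeziig.
Rule 3 (intervocalic voicing): /k/ is a voiceless stop between vowels /i/ and /a/, so it voices to [g]. /k/ is a voiceless stop between vowels /o/ and /e/, so it voices to [g]. /tikaontanokeziig/ → tigaontanogeziig.
Rule 4 (final devoicing): /g/ is a voiced stop in word-final position, so it devoices to [k]. /tigaontanogeziig/ → tigaontanogeziik.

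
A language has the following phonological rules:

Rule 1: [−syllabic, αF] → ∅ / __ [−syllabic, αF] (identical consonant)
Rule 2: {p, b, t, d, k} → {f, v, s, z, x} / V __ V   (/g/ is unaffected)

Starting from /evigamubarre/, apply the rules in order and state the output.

Rule 1 (degemination): /rr/ is a geminate; the first /r/ deletes. /evigamubarre/ → evigamubare.
Rule 2 (intervocalic spirantization): /b/ is a stop between vowels /u/ and /a/, so it spirantizes to the fricative [v]. /evigamubare/ → evigamuvare.

evigamuvare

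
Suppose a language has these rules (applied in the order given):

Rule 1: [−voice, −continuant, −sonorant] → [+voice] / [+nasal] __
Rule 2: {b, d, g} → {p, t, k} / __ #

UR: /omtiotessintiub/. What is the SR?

omdiotessindiup

Rule 1 (post-nasal voicing): /t/ is a voiceless stop immediately after the nasal /m/, so it voices to [d]. /t/ is a voiceless stop immediately after the nasal /n/, so it voices to [d]. /omtiotessintiub/ → omdiotessindiub.
Rule 2 (final devoicing): /b/ is a voiced stop in word-final position, so it devoices to [p]. /omdiotessindiub/ → omdiotessindiup.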